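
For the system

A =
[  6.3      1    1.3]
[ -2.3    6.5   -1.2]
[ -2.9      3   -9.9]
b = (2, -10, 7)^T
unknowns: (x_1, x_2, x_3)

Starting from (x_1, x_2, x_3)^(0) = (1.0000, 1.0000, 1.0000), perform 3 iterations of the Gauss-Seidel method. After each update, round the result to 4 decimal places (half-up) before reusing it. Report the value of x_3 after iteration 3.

-1.4055

Iteration 1:
  x_1 = (2 - (1)·1.0000 - (1.3)·1.0000) / (6.3) = -0.0476
  x_2 = (-10 - (-2.3)·-0.0476 - (-1.2)·1.0000) / (6.5) = -1.3707
  x_3 = (7 - (-2.9)·-0.0476 - (3)·-1.3707) / (-9.9) = -1.1085
Iteration 2:
  x_1 = (2 - (1)·-1.3707 - (1.3)·-1.1085) / (6.3) = 0.7638
  x_2 = (-10 - (-2.3)·0.7638 - (-1.2)·-1.1085) / (6.5) = -1.4728
  x_3 = (7 - (-2.9)·0.7638 - (3)·-1.4728) / (-9.9) = -1.3771
Iteration 3:
  x_1 = (2 - (1)·-1.4728 - (1.3)·-1.3771) / (6.3) = 0.8354
  x_2 = (-10 - (-2.3)·0.8354 - (-1.2)·-1.3771) / (6.5) = -1.4971
  x_3 = (7 - (-2.9)·0.8354 - (3)·-1.4971) / (-9.9) = -1.4055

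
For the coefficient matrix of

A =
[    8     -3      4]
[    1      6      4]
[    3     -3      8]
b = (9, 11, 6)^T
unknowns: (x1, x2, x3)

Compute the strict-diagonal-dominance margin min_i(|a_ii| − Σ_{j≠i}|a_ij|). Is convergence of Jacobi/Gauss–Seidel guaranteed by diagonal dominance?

row 1: |8| − (3+4) = 1
row 2: |6| − (1+4) = 1
row 3: |8| − (3+3) = 2
minimum over rows = 1 → strictly diagonally dominant (convergence guaranteed)

1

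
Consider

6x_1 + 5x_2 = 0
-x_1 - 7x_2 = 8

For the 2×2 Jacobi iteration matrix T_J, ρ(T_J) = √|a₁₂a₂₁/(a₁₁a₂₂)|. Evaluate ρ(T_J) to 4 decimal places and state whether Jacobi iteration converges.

a₁₂a₂₁/(a₁₁a₂₂) = (5)·(-1) / ((6)·(-7)) = 0.119048
ρ = √|0.119048| = √0.119048 = 0.3450
ρ < 1, so Jacobi converges

0.3450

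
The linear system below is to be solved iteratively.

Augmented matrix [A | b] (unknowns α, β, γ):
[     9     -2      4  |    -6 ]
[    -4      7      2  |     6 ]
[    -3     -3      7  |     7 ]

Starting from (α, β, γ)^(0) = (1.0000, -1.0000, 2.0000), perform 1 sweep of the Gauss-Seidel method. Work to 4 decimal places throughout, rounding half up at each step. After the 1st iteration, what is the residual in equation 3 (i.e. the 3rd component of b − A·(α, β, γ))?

0.0003

Iteration 1:
  α = (-6 - (-2)·-1.0000 - (4)·2.0000) / (9) = -1.7778
  β = (6 - (-4)·-1.7778 - (2)·2.0000) / (7) = -0.7302
  γ = (7 - (-3)·-1.7778 - (-3)·-0.7302) / (7) = -0.0749
Residual b − A·x = (8.8394, 4.1500, 0.0003)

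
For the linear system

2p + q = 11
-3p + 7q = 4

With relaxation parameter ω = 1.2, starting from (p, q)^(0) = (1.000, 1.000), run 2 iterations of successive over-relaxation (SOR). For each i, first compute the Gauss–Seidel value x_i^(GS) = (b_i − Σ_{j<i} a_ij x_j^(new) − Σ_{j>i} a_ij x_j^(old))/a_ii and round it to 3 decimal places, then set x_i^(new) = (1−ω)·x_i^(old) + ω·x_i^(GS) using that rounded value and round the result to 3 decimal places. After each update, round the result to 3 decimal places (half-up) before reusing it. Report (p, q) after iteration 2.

(3.359, 1.720)

Iteration 1:
  p: GS value = (11 - (1)·1.000) / (2) = 5.000;  p ← (1−ω)·1.000 + ω·5.000 = 5.800
  q: GS value = (4 - (-3)·5.800) / (7) = 3.057;  q ← (1−ω)·1.000 + ω·3.057 = 3.468
Iteration 2:
  p: GS value = (11 - (1)·3.468) / (2) = 3.766;  p ← (1−ω)·5.800 + ω·3.766 = 3.359
  q: GS value = (4 - (-3)·3.359) / (7) = 2.011;  q ← (1−ω)·3.468 + ω·2.011 = 1.720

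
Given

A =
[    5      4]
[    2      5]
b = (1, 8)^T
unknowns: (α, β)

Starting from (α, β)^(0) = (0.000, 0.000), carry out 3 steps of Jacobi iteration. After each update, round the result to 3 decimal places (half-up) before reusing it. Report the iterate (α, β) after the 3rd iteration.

(-1.016, 2.032)

Iteration 1:
  α = (1 - (4)·0.000) / (5) = 0.200
  β = (8 - (2)·0.000) / (5) = 1.600
Iteration 2:
  α = (1 - (4)·1.600) / (5) = -1.080
  β = (8 - (2)·0.200) / (5) = 1.520
Iteration 3:
  α = (1 - (4)·1.520) / (5) = -1.016
  β = (8 - (2)·-1.080) / (5) = 2.032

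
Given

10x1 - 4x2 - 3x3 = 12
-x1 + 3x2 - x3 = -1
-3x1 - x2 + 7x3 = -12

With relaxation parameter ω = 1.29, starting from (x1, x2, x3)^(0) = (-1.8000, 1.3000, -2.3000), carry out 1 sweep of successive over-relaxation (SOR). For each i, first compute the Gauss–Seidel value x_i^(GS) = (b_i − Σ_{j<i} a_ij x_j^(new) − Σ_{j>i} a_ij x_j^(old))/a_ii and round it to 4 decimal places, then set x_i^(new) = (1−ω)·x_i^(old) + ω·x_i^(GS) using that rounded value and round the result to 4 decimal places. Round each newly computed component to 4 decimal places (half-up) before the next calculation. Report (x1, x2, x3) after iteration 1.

(1.8507, -1.0002, -0.7056)

Iteration 1:
  x1: GS value = (12 - (-4)·1.3000 - (-3)·-2.3000) / (10) = 1.0300;  x1 ← (1−ω)·-1.8000 + ω·1.0300 = 1.8507
  x2: GS value = (-1 - (-1)·1.8507 - (-1)·-2.3000) / (3) = -0.4831;  x2 ← (1−ω)·1.3000 + ω·-0.4831 = -1.0002
  x3: GS value = (-12 - (-3)·1.8507 - (-1)·-1.0002) / (7) = -1.0640;  x3 ← (1−ω)·-2.3000 + ω·-1.0640 = -0.7056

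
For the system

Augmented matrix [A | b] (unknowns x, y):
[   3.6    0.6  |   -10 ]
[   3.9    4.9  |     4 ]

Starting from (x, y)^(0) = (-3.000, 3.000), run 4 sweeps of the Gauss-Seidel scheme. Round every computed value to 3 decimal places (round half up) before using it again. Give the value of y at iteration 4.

Iteration 1:
  x = (-10 - (0.6)·3.000) / (3.6) = -3.278
  y = (4 - (3.9)·-3.278) / (4.9) = 3.425
Iteration 2:
  x = (-10 - (0.6)·3.425) / (3.6) = -3.349
  y = (4 - (3.9)·-3.349) / (4.9) = 3.482
Iteration 3:
  x = (-10 - (0.6)·3.482) / (3.6) = -3.358
  y = (4 - (3.9)·-3.358) / (4.9) = 3.489
Iteration 4:
  x = (-10 - (0.6)·3.489) / (3.6) = -3.359
  y = (4 - (3.9)·-3.359) / (4.9) = 3.490

3.490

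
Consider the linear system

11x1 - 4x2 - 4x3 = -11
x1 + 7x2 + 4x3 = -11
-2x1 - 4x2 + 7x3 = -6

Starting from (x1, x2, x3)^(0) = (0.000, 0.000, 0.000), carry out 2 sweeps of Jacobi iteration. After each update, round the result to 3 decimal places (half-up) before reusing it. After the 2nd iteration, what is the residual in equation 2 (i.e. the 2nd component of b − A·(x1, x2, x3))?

Iteration 1:
  x1 = (-11 - (-4)·0.000 - (-4)·0.000) / (11) = -1.000
  x2 = (-11 - (1)·0.000 - (4)·0.000) / (7) = -1.571
  x3 = (-6 - (-2)·0.000 - (-4)·0.000) / (7) = -0.857
Iteration 2:
  x1 = (-11 - (-4)·-1.571 - (-4)·-0.857) / (11) = -1.883
  x2 = (-11 - (1)·-1.000 - (4)·-0.857) / (7) = -0.939
  x3 = (-6 - (-2)·-1.000 - (-4)·-1.571) / (7) = -2.041
Residual b − A·x = (-2.207, 5.620, 0.765)

5.620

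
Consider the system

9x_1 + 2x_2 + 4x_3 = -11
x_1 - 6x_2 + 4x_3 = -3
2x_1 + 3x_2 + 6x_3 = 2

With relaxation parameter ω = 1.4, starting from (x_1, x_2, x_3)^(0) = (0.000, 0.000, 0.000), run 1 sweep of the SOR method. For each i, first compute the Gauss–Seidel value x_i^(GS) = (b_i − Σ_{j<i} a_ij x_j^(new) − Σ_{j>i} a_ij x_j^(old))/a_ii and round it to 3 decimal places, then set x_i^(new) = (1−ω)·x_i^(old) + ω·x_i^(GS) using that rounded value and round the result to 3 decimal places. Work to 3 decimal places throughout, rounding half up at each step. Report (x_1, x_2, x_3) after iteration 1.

Iteration 1:
  x_1: GS value = (-11 - (2)·0.000 - (4)·0.000) / (9) = -1.222;  x_1 ← (1−ω)·0.000 + ω·-1.222 = -1.711
  x_2: GS value = (-3 - (1)·-1.711 - (4)·0.000) / (-6) = 0.215;  x_2 ← (1−ω)·0.000 + ω·0.215 = 0.301
  x_3: GS value = (2 - (2)·-1.711 - (3)·0.301) / (6) = 0.753;  x_3 ← (1−ω)·0.000 + ω·0.753 = 1.054

(-1.711, 0.301, 1.054)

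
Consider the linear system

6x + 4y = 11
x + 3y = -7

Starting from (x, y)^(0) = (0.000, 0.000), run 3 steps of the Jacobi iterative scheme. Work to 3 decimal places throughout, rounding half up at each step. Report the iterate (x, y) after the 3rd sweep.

Iteration 1:
  x = (11 - (4)·0.000) / (6) = 1.833
  y = (-7 - (1)·0.000) / (3) = -2.333
Iteration 2:
  x = (11 - (4)·-2.333) / (6) = 3.389
  y = (-7 - (1)·1.833) / (3) = -2.944
Iteration 3:
  x = (11 - (4)·-2.944) / (6) = 3.796
  y = (-7 - (1)·3.389) / (3) = -3.463

(3.796, -3.463)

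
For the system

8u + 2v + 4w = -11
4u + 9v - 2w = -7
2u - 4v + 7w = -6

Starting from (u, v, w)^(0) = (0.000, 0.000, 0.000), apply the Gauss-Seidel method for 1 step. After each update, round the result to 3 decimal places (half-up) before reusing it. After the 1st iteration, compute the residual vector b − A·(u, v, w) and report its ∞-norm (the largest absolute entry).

Iteration 1:
  u = (-11 - (2)·0.000 - (4)·0.000) / (8) = -1.375
  v = (-7 - (4)·-1.375 - (-2)·0.000) / (9) = -0.167
  w = (-6 - (2)·-1.375 - (-4)·-0.167) / (7) = -0.560
Residual b − A·x = (2.574, -1.117, 0.002); ∞-norm = 2.574

2.574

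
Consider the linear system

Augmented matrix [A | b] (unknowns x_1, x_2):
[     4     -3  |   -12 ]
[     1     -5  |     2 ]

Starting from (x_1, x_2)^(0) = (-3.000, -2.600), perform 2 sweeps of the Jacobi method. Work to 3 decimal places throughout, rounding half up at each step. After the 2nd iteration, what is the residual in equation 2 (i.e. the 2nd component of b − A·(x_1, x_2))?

-1.200

Iteration 1:
  x_1 = (-12 - (-3)·-2.600) / (4) = -4.950
  x_2 = (2 - (1)·-3.000) / (-5) = -1.000
Iteration 2:
  x_1 = (-12 - (-3)·-1.000) / (4) = -3.750
  x_2 = (2 - (1)·-4.950) / (-5) = -1.390
Residual b − A·x = (-1.170, -1.200)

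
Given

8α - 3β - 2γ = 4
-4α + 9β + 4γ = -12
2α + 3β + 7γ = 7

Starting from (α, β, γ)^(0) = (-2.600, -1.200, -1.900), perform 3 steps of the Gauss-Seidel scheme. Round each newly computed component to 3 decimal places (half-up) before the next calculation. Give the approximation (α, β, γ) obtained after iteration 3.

(0.253, -1.912, 1.747)

Iteration 1:
  α = (4 - (-3)·-1.200 - (-2)·-1.900) / (8) = -0.425
  β = (-12 - (-4)·-0.425 - (4)·-1.900) / (9) = -0.678
  γ = (7 - (2)·-0.425 - (3)·-0.678) / (7) = 1.412
Iteration 2:
  α = (4 - (-3)·-0.678 - (-2)·1.412) / (8) = 0.599
  β = (-12 - (-4)·0.599 - (4)·1.412) / (9) = -1.695
  γ = (7 - (2)·0.599 - (3)·-1.695) / (7) = 1.555
Iteration 3:
  α = (4 - (-3)·-1.695 - (-2)·1.555) / (8) = 0.253
  β = (-12 - (-4)·0.253 - (4)·1.555) / (9) = -1.912
  γ = (7 - (2)·0.253 - (3)·-1.912) / (7) = 1.747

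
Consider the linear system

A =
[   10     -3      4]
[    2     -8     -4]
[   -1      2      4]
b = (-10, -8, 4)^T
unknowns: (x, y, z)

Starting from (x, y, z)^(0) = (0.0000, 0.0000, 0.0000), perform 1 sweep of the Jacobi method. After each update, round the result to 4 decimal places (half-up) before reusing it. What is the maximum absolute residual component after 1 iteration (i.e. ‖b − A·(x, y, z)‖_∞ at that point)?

Iteration 1:
  x = (-10 - (-3)·0.0000 - (4)·0.0000) / (10) = -1.0000
  y = (-8 - (2)·0.0000 - (-4)·0.0000) / (-8) = 1.0000
  z = (4 - (-1)·0.0000 - (2)·0.0000) / (4) = 1.0000
Residual b − A·x = (-1.0000, 6.0000, -3.0000); ∞-norm = 6.0000

6.0000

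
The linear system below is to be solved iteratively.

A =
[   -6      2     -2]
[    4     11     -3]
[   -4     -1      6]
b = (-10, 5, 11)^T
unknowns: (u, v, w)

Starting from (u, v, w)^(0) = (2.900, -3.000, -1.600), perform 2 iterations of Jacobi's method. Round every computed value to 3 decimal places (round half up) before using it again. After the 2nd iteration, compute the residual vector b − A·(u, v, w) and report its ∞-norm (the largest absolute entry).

Iteration 1:
  u = (-10 - (2)·-3.000 - (-2)·-1.600) / (-6) = 1.200
  v = (5 - (4)·2.900 - (-3)·-1.600) / (11) = -1.036
  w = (11 - (-4)·2.900 - (-1)·-3.000) / (6) = 3.267
Iteration 2:
  u = (-10 - (2)·-1.036 - (-2)·3.267) / (-6) = 0.232
  v = (5 - (4)·1.200 - (-3)·3.267) / (11) = 0.909
  w = (11 - (-4)·1.200 - (-1)·-1.036) / (6) = 2.461
Residual b − A·x = (-5.504, 1.456, -1.929); ∞-norm = 5.504

5.504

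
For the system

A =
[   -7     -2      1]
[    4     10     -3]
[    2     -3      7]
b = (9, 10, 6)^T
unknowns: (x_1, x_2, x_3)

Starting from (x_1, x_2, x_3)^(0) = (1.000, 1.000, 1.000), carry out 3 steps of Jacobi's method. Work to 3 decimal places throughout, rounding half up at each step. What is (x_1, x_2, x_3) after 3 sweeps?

(-1.585, 2.055, 2.059)

Iteration 1:
  x_1 = (9 - (-2)·1.000 - (1)·1.000) / (-7) = -1.429
  x_2 = (10 - (4)·1.000 - (-3)·1.000) / (10) = 0.900
  x_3 = (6 - (2)·1.000 - (-3)·1.000) / (7) = 1.000
Iteration 2:
  x_1 = (9 - (-2)·0.900 - (1)·1.000) / (-7) = -1.400
  x_2 = (10 - (4)·-1.429 - (-3)·1.000) / (10) = 1.872
  x_3 = (6 - (2)·-1.429 - (-3)·0.900) / (7) = 1.651
Iteration 3:
  x_1 = (9 - (-2)·1.872 - (1)·1.651) / (-7) = -1.585
  x_2 = (10 - (4)·-1.400 - (-3)·1.651) / (10) = 2.055
  x_3 = (6 - (2)·-1.400 - (-3)·1.872) / (7) = 2.059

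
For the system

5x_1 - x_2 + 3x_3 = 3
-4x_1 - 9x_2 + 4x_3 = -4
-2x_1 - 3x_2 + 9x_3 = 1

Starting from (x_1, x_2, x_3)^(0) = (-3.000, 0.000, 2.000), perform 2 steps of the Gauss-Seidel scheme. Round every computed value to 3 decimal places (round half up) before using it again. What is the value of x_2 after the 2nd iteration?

0.399

Iteration 1:
  x_1 = (3 - (-1)·0.000 - (3)·2.000) / (5) = -0.600
  x_2 = (-4 - (-4)·-0.600 - (4)·2.000) / (-9) = 1.600
  x_3 = (1 - (-2)·-0.600 - (-3)·1.600) / (9) = 0.511
Iteration 2:
  x_1 = (3 - (-1)·1.600 - (3)·0.511) / (5) = 0.613
  x_2 = (-4 - (-4)·0.613 - (4)·0.511) / (-9) = 0.399
  x_3 = (1 - (-2)·0.613 - (-3)·0.399) / (9) = 0.380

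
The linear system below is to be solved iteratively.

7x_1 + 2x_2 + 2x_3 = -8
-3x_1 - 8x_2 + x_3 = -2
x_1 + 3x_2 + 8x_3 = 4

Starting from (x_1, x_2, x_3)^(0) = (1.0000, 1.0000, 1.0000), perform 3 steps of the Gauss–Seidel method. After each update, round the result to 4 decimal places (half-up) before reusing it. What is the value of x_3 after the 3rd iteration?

0.3657

Iteration 1:
  x_1 = (-8 - (2)·1.0000 - (2)·1.0000) / (7) = -1.7143
  x_2 = (-2 - (-3)·-1.7143 - (1)·1.0000) / (-8) = 1.0179
  x_3 = (4 - (1)·-1.7143 - (3)·1.0179) / (8) = 0.3326
Iteration 2:
  x_1 = (-8 - (2)·1.0179 - (2)·0.3326) / (7) = -1.5287
  x_2 = (-2 - (-3)·-1.5287 - (1)·0.3326) / (-8) = 0.8648
  x_3 = (4 - (1)·-1.5287 - (3)·0.8648) / (8) = 0.3668
Iteration 3:
  x_1 = (-8 - (2)·0.8648 - (2)·0.3668) / (7) = -1.4947
  x_2 = (-2 - (-3)·-1.4947 - (1)·0.3668) / (-8) = 0.8564
  x_3 = (4 - (1)·-1.4947 - (3)·0.8564) / (8) = 0.3657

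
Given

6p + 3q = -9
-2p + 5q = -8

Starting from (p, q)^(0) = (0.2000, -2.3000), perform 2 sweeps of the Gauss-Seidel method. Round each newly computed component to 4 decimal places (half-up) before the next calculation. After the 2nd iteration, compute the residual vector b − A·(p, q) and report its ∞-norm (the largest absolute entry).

0.3360

Iteration 1:
  p = (-9 - (3)·-2.3000) / (6) = -0.3500
  q = (-8 - (-2)·-0.3500) / (5) = -1.7400
Iteration 2:
  p = (-9 - (3)·-1.7400) / (6) = -0.6300
  q = (-8 - (-2)·-0.6300) / (5) = -1.8520
Residual b − A·x = (0.3360, 0.0000); ∞-norm = 0.3360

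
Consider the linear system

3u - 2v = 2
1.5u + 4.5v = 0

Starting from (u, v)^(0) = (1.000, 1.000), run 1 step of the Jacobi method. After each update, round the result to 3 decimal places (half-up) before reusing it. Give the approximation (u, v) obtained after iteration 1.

Iteration 1:
  u = (2 - (-2)·1.000) / (3) = 1.333
  v = (0 - (1.5)·1.000) / (4.5) = -0.333

(1.333, -0.333)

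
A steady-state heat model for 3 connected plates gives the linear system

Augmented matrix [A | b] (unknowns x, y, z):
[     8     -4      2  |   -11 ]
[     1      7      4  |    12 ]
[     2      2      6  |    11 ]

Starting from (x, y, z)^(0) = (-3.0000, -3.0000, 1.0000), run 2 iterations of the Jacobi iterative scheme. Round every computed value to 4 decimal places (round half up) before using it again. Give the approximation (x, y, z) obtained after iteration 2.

Iteration 1:
  x = (-11 - (-4)·-3.0000 - (2)·1.0000) / (8) = -3.1250
  y = (12 - (1)·-3.0000 - (4)·1.0000) / (7) = 1.5714
  z = (11 - (2)·-3.0000 - (2)·-3.0000) / (6) = 3.8333
Iteration 2:
  x = (-11 - (-4)·1.5714 - (2)·3.8333) / (8) = -1.5476
  y = (12 - (1)·-3.1250 - (4)·3.8333) / (7) = -0.0297
  z = (11 - (2)·-3.1250 - (2)·1.5714) / (6) = 2.3512

(-1.5476, -0.0297, 2.3512)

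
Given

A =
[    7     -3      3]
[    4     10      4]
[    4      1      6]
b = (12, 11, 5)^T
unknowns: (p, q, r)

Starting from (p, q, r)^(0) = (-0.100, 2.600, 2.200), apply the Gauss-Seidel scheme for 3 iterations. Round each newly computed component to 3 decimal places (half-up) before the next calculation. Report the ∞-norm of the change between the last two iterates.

Iteration 1:
  p = (12 - (-3)·2.600 - (3)·2.200) / (7) = 1.886
  q = (11 - (4)·1.886 - (4)·2.200) / (10) = -0.534
  r = (5 - (4)·1.886 - (1)·-0.534) / (6) = -0.335
Iteration 2:
  p = (12 - (-3)·-0.534 - (3)·-0.335) / (7) = 1.629
  q = (11 - (4)·1.629 - (4)·-0.335) / (10) = 0.582
  r = (5 - (4)·1.629 - (1)·0.582) / (6) = -0.350
Iteration 3:
  p = (12 - (-3)·0.582 - (3)·-0.350) / (7) = 2.114
  q = (11 - (4)·2.114 - (4)·-0.350) / (10) = 0.394
  r = (5 - (4)·2.114 - (1)·0.394) / (6) = -0.642
Change: (0.485, -0.188, -0.292) → max |·| = 0.485

0.485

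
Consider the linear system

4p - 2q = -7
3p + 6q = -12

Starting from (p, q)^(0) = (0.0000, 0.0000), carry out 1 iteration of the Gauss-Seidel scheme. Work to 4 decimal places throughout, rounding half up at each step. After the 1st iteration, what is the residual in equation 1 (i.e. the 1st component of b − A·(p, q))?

Iteration 1:
  p = (-7 - (-2)·0.0000) / (4) = -1.7500
  q = (-12 - (3)·-1.7500) / (6) = -1.1250
Residual b − A·x = (-2.2500, 0.0000)

-2.2500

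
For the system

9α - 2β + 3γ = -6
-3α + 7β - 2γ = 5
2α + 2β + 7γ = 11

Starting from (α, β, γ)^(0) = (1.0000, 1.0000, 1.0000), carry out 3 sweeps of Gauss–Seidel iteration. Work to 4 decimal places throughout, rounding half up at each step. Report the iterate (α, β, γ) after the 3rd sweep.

Iteration 1:
  α = (-6 - (-2)·1.0000 - (3)·1.0000) / (9) = -0.7778
  β = (5 - (-3)·-0.7778 - (-2)·1.0000) / (7) = 0.6667
  γ = (11 - (2)·-0.7778 - (2)·0.6667) / (7) = 1.6032
Iteration 2:
  α = (-6 - (-2)·0.6667 - (3)·1.6032) / (9) = -1.0529
  β = (5 - (-3)·-1.0529 - (-2)·1.6032) / (7) = 0.7211
  γ = (11 - (2)·-1.0529 - (2)·0.7211) / (7) = 1.6662
Iteration 3:
  α = (-6 - (-2)·0.7211 - (3)·1.6662) / (9) = -1.0618
  β = (5 - (-3)·-1.0618 - (-2)·1.6662) / (7) = 0.7353
  γ = (11 - (2)·-1.0618 - (2)·0.7353) / (7) = 1.6647

(-1.0618, 0.7353, 1.6647)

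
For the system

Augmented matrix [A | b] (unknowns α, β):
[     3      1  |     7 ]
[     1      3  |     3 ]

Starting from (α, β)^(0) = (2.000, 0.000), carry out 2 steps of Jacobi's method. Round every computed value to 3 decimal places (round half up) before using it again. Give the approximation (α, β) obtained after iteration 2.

(2.222, 0.222)

Iteration 1:
  α = (7 - (1)·0.000) / (3) = 2.333
  β = (3 - (1)·2.000) / (3) = 0.333
Iteration 2:
  α = (7 - (1)·0.333) / (3) = 2.222
  β = (3 - (1)·2.333) / (3) = 0.222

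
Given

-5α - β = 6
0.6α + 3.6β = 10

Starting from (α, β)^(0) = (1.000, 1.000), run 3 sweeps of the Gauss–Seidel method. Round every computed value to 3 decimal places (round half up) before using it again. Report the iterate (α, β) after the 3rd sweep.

(-1.816, 3.080)

Iteration 1:
  α = (6 - (-1)·1.000) / (-5) = -1.400
  β = (10 - (0.6)·-1.400) / (3.6) = 3.011
Iteration 2:
  α = (6 - (-1)·3.011) / (-5) = -1.802
  β = (10 - (0.6)·-1.802) / (3.6) = 3.078
Iteration 3:
  α = (6 - (-1)·3.078) / (-5) = -1.816
  β = (10 - (0.6)·-1.816) / (3.6) = 3.080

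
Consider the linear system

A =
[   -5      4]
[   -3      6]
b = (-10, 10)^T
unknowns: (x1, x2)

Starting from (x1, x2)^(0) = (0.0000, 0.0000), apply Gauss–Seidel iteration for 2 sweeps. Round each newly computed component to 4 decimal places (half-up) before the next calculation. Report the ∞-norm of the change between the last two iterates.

Iteration 1:
  x1 = (-10 - (4)·0.0000) / (-5) = 2.0000
  x2 = (10 - (-3)·2.0000) / (6) = 2.6667
Iteration 2:
  x1 = (-10 - (4)·2.6667) / (-5) = 4.1334
  x2 = (10 - (-3)·4.1334) / (6) = 3.7334
Change: (2.1334, 1.0667) → max |·| = 2.1334

2.1334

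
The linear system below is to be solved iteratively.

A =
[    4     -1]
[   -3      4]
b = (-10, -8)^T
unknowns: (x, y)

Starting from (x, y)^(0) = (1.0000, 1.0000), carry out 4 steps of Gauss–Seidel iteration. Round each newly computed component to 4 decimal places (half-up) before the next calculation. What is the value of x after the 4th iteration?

-3.6828

Iteration 1:
  x = (-10 - (-1)·1.0000) / (4) = -2.2500
  y = (-8 - (-3)·-2.2500) / (4) = -3.6875
Iteration 2:
  x = (-10 - (-1)·-3.6875) / (4) = -3.4219
  y = (-8 - (-3)·-3.4219) / (4) = -4.5664
Iteration 3:
  x = (-10 - (-1)·-4.5664) / (4) = -3.6416
  y = (-8 - (-3)·-3.6416) / (4) = -4.7312
Iteration 4:
  x = (-10 - (-1)·-4.7312) / (4) = -3.6828
  y = (-8 - (-3)·-3.6828) / (4) = -4.7621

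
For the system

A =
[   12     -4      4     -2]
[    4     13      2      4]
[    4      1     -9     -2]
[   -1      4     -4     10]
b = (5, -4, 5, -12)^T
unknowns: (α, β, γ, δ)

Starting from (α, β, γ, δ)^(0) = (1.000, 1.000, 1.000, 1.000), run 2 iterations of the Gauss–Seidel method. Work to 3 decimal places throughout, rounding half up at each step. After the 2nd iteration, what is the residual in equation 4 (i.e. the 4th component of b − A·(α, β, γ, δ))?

0.004

Iteration 1:
  α = (5 - (-4)·1.000 - (4)·1.000 - (-2)·1.000) / (12) = 0.583
  β = (-4 - (4)·0.583 - (2)·1.000 - (4)·1.000) / (13) = -0.949
  γ = (5 - (4)·0.583 - (1)·-0.949 - (-2)·1.000) / (-9) = -0.624
  δ = (-12 - (-1)·0.583 - (4)·-0.949 - (-4)·-0.624) / (10) = -1.012
Iteration 2:
  α = (5 - (-4)·-0.949 - (4)·-0.624 - (-2)·-1.012) / (12) = 0.140
  β = (-4 - (4)·0.140 - (2)·-0.624 - (4)·-1.012) / (13) = 0.057
  γ = (5 - (4)·0.140 - (1)·0.057 - (-2)·-1.012) / (-9) = -0.262
  δ = (-12 - (-1)·0.140 - (4)·0.057 - (-4)·-0.262) / (10) = -1.314
Residual b − A·x = (1.968, 0.479, -0.603, 0.004)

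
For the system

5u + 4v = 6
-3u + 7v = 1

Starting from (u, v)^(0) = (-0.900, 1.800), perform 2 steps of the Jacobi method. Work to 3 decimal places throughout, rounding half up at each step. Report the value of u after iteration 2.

Iteration 1:
  u = (6 - (4)·1.800) / (5) = -0.240
  v = (1 - (-3)·-0.900) / (7) = -0.243
Iteration 2:
  u = (6 - (4)·-0.243) / (5) = 1.394
  v = (1 - (-3)·-0.240) / (7) = 0.040

1.394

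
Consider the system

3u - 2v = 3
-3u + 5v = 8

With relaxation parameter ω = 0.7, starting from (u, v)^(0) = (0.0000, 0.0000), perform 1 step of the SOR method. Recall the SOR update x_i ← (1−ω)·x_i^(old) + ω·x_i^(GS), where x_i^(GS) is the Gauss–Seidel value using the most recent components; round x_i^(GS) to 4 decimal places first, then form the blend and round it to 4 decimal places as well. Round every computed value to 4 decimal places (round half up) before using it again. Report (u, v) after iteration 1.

Iteration 1:
  u: GS value = (3 - (-2)·0.0000) / (3) = 1.0000;  u ← (1−ω)·0.0000 + ω·1.0000 = 0.7000
  v: GS value = (8 - (-3)·0.7000) / (5) = 2.0200;  v ← (1−ω)·0.0000 + ω·2.0200 = 1.4140

(0.7000, 1.4140)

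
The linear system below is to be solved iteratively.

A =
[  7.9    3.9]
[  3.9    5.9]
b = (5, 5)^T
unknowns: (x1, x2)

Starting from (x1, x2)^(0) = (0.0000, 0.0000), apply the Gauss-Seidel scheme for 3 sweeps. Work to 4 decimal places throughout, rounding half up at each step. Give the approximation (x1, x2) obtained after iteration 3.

(0.3520, 0.6148)

Iteration 1:
  x1 = (5 - (3.9)·0.0000) / (7.9) = 0.6329
  x2 = (5 - (3.9)·0.6329) / (5.9) = 0.4291
Iteration 2:
  x1 = (5 - (3.9)·0.4291) / (7.9) = 0.4211
  x2 = (5 - (3.9)·0.4211) / (5.9) = 0.5691
Iteration 3:
  x1 = (5 - (3.9)·0.5691) / (7.9) = 0.3520
  x2 = (5 - (3.9)·0.3520) / (5.9) = 0.6148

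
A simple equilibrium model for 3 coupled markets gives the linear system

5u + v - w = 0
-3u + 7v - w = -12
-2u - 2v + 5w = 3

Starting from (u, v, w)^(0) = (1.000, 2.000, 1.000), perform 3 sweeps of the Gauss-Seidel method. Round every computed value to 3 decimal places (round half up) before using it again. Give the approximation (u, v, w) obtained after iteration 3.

(0.337, -1.559, 0.111)

Iteration 1:
  u = (0 - (1)·2.000 - (-1)·1.000) / (5) = -0.200
  v = (-12 - (-3)·-0.200 - (-1)·1.000) / (7) = -1.657
  w = (3 - (-2)·-0.200 - (-2)·-1.657) / (5) = -0.143
Iteration 2:
  u = (0 - (1)·-1.657 - (-1)·-0.143) / (5) = 0.303
  v = (-12 - (-3)·0.303 - (-1)·-0.143) / (7) = -1.605
  w = (3 - (-2)·0.303 - (-2)·-1.605) / (5) = 0.079
Iteration 3:
  u = (0 - (1)·-1.605 - (-1)·0.079) / (5) = 0.337
  v = (-12 - (-3)·0.337 - (-1)·0.079) / (7) = -1.559
  w = (3 - (-2)·0.337 - (-2)·-1.559) / (5) = 0.111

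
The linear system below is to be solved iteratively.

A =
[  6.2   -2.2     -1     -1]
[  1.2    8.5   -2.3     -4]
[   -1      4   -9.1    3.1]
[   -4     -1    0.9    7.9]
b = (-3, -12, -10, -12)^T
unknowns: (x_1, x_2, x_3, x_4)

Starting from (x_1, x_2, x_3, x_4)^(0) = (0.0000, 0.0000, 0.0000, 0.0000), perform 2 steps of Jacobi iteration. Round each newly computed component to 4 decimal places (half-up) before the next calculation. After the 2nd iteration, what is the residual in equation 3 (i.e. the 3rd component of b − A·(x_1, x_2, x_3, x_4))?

2.5289

Iteration 1:
  x_1 = (-3 - (-2.2)·0.0000 - (-1)·0.0000 - (-1)·0.0000) / (6.2) = -0.4839
  x_2 = (-12 - (1.2)·0.0000 - (-2.3)·0.0000 - (-4)·0.0000) / (8.5) = -1.4118
  x_3 = (-10 - (-1)·0.0000 - (4)·0.0000 - (3.1)·0.0000) / (-9.1) = 1.0989
  x_4 = (-12 - (-4)·0.0000 - (-1)·0.0000 - (0.9)·0.0000) / (7.9) = -1.5190
Iteration 2:
  x_1 = (-3 - (-2.2)·-1.4118 - (-1)·1.0989 - (-1)·-1.5190) / (6.2) = -1.0526
  x_2 = (-12 - (1.2)·-0.4839 - (-2.3)·1.0989 - (-4)·-1.5190) / (8.5) = -1.7609
  x_3 = (-10 - (-1)·-0.4839 - (4)·-1.4118 - (3.1)·-1.5190) / (-9.1) = 0.0140
  x_4 = (-12 - (-4)·-0.4839 - (-1)·-1.4118 - (0.9)·1.0989) / (7.9) = -2.0679
Residual b − A·x = (-2.4018, -4.0086, 2.5289, -1.6475)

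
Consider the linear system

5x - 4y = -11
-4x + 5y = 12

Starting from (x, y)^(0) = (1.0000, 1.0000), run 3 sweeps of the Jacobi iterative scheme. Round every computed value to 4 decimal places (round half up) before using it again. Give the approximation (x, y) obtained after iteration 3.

Iteration 1:
  x = (-11 - (-4)·1.0000) / (5) = -1.4000
  y = (12 - (-4)·1.0000) / (5) = 3.2000
Iteration 2:
  x = (-11 - (-4)·3.2000) / (5) = 0.3600
  y = (12 - (-4)·-1.4000) / (5) = 1.2800
Iteration 3:
  x = (-11 - (-4)·1.2800) / (5) = -1.1760
  y = (12 - (-4)·0.3600) / (5) = 2.6880

(-1.1760, 2.6880)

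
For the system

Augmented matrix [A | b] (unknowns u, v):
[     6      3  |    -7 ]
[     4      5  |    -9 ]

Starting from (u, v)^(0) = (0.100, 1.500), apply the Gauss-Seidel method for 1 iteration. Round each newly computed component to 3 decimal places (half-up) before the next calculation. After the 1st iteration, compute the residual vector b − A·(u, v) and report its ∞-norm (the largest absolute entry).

5.300

Iteration 1:
  u = (-7 - (3)·1.500) / (6) = -1.917
  v = (-9 - (4)·-1.917) / (5) = -0.266
Residual b − A·x = (5.300, -0.002); ∞-norm = 5.300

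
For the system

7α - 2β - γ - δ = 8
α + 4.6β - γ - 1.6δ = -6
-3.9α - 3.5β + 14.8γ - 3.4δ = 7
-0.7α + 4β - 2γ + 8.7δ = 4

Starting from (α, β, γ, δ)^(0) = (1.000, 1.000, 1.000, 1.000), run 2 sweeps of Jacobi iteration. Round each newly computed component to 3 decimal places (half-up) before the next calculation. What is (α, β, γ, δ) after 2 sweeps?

Iteration 1:
  α = (8 - (-2)·1.000 - (-1)·1.000 - (-1)·1.000) / (7) = 1.714
  β = (-6 - (1)·1.000 - (-1)·1.000 - (-1.6)·1.000) / (4.6) = -0.957
  γ = (7 - (-3.9)·1.000 - (-3.5)·1.000 - (-3.4)·1.000) / (14.8) = 1.203
  δ = (4 - (-0.7)·1.000 - (4)·1.000 - (-2)·1.000) / (8.7) = 0.310
Iteration 2:
  α = (8 - (-2)·-0.957 - (-1)·1.203 - (-1)·0.310) / (7) = 1.086
  β = (-6 - (1)·1.714 - (-1)·1.203 - (-1.6)·0.310) / (4.6) = -1.308
  γ = (7 - (-3.9)·1.714 - (-3.5)·-0.957 - (-3.4)·0.310) / (14.8) = 0.770
  δ = (4 - (-0.7)·1.714 - (4)·-0.957 - (-2)·1.203) / (8.7) = 1.314

(1.086, -1.308, 0.770, 1.314)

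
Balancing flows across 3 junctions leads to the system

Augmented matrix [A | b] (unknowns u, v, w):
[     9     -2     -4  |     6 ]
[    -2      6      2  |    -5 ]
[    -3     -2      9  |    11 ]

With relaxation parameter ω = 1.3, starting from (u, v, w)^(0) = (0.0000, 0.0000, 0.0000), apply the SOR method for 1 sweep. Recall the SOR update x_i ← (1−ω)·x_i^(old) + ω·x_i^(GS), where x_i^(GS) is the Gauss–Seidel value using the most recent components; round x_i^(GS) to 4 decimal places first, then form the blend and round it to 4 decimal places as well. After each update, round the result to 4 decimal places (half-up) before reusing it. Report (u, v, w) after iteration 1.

(0.8667, -0.7077, 1.7601)

Iteration 1:
  u: GS value = (6 - (-2)·0.0000 - (-4)·0.0000) / (9) = 0.6667;  u ← (1−ω)·0.0000 + ω·0.6667 = 0.8667
  v: GS value = (-5 - (-2)·0.8667 - (2)·0.0000) / (6) = -0.5444;  v ← (1−ω)·0.0000 + ω·-0.5444 = -0.7077
  w: GS value = (11 - (-3)·0.8667 - (-2)·-0.7077) / (9) = 1.3539;  w ← (1−ω)·0.0000 + ω·1.3539 = 1.7601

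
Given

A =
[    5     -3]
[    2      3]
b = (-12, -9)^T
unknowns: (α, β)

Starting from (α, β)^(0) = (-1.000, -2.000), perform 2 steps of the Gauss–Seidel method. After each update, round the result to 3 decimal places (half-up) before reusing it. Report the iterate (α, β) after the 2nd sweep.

Iteration 1:
  α = (-12 - (-3)·-2.000) / (5) = -3.600
  β = (-9 - (2)·-3.600) / (3) = -0.600
Iteration 2:
  α = (-12 - (-3)·-0.600) / (5) = -2.760
  β = (-9 - (2)·-2.760) / (3) = -1.160

(-2.760, -1.160)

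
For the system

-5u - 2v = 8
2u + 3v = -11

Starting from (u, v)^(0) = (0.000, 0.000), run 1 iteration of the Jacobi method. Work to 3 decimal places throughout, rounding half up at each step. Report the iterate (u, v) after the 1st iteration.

Iteration 1:
  u = (8 - (-2)·0.000) / (-5) = -1.600
  v = (-11 - (2)·0.000) / (3) = -3.667

(-1.600, -3.667)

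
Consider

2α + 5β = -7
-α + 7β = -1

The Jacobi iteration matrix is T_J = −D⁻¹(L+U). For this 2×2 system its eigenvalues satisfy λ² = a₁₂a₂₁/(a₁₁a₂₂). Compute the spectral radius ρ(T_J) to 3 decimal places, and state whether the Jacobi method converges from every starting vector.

0.598

a₁₂a₂₁/(a₁₁a₂₂) = (5)·(-1) / ((2)·(7)) = -0.357143
ρ = √|-0.357143| = √0.357143 = 0.598
ρ < 1, so Jacobi converges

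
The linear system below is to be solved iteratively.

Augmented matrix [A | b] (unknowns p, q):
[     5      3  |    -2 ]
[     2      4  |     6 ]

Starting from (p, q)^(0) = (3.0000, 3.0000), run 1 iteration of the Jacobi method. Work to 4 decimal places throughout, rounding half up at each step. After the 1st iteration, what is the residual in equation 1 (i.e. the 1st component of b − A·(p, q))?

Iteration 1:
  p = (-2 - (3)·3.0000) / (5) = -2.2000
  q = (6 - (2)·3.0000) / (4) = 0.0000
Residual b − A·x = (9.0000, 10.4000)

9.0000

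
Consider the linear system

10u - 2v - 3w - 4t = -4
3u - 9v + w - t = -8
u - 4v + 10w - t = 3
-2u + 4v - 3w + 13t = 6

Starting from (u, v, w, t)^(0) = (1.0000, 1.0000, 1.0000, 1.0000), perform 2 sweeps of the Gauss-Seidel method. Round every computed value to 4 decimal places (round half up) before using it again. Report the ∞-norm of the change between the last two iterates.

Iteration 1:
  u = (-4 - (-2)·1.0000 - (-3)·1.0000 - (-4)·1.0000) / (10) = 0.5000
  v = (-8 - (3)·0.5000 - (1)·1.0000 - (-1)·1.0000) / (-9) = 1.0556
  w = (3 - (1)·0.5000 - (-4)·1.0556 - (-1)·1.0000) / (10) = 0.7722
  t = (6 - (-2)·0.5000 - (4)·1.0556 - (-3)·0.7722) / (13) = 0.3919
Iteration 2:
  u = (-4 - (-2)·1.0556 - (-3)·0.7722 - (-4)·0.3919) / (10) = 0.1995
  v = (-8 - (3)·0.1995 - (1)·0.7722 - (-1)·0.3919) / (-9) = 0.9976
  w = (3 - (1)·0.1995 - (-4)·0.9976 - (-1)·0.3919) / (10) = 0.7183
  t = (6 - (-2)·0.1995 - (4)·0.9976 - (-3)·0.7183) / (13) = 0.3510
Change: (-0.3005, -0.0580, -0.0539, -0.0409) → max |·| = 0.3005

0.3005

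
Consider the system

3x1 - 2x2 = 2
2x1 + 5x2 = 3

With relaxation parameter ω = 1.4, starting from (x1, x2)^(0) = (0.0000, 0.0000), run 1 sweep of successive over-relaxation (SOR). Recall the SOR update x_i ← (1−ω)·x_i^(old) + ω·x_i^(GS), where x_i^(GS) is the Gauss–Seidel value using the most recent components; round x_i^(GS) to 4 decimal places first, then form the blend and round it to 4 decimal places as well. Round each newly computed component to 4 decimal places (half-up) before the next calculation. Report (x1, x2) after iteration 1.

Iteration 1:
  x1: GS value = (2 - (-2)·0.0000) / (3) = 0.6667;  x1 ← (1−ω)·0.0000 + ω·0.6667 = 0.9334
  x2: GS value = (3 - (2)·0.9334) / (5) = 0.2266;  x2 ← (1−ω)·0.0000 + ω·0.2266 = 0.3172

(0.9334, 0.3172)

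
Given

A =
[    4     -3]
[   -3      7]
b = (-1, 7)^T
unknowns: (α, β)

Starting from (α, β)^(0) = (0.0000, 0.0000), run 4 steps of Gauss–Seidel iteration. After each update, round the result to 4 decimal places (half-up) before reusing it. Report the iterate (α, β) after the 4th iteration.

(0.7041, 1.3018)

Iteration 1:
  α = (-1 - (-3)·0.0000) / (4) = -0.2500
  β = (7 - (-3)·-0.2500) / (7) = 0.8929
Iteration 2:
  α = (-1 - (-3)·0.8929) / (4) = 0.4197
  β = (7 - (-3)·0.4197) / (7) = 1.1799
Iteration 3:
  α = (-1 - (-3)·1.1799) / (4) = 0.6349
  β = (7 - (-3)·0.6349) / (7) = 1.2721
Iteration 4:
  α = (-1 - (-3)·1.2721) / (4) = 0.7041
  β = (7 - (-3)·0.7041) / (7) = 1.3018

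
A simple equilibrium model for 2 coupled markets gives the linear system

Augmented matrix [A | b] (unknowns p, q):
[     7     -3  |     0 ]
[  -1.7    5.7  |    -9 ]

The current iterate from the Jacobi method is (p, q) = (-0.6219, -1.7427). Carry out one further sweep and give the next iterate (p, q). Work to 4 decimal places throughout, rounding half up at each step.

(-0.7469, -1.7644)

One sweep:
  p = (0 - (-3)·-1.7427) / (7) = -0.7469
  q = (-9 - (-1.7)·-0.6219) / (5.7) = -1.7644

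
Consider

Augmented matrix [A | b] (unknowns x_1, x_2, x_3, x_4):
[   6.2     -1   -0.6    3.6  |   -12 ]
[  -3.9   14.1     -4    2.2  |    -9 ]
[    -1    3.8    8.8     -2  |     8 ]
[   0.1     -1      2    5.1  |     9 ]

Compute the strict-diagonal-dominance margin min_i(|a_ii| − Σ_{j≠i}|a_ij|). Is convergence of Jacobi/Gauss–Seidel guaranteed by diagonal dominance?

row 1: |6.2| − (1+0.6+3.6) = 1
row 2: |14.1| − (3.9+4+2.2) = 4
row 3: |8.8| − (1+3.8+2) = 2
row 4: |5.1| − (0.1+1+2) = 2
minimum over rows = 1 → strictly diagonally dominant (convergence guaranteed)

1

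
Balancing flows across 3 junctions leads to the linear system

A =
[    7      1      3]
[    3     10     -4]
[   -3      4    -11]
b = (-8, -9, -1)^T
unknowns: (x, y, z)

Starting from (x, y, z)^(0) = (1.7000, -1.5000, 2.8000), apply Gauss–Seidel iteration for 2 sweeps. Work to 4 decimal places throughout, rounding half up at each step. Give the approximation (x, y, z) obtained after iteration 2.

Iteration 1:
  x = (-8 - (1)·-1.5000 - (3)·2.8000) / (7) = -2.1286
  y = (-9 - (3)·-2.1286 - (-4)·2.8000) / (10) = 0.8586
  z = (-1 - (-3)·-2.1286 - (4)·0.8586) / (-11) = 0.9837
Iteration 2:
  x = (-8 - (1)·0.8586 - (3)·0.9837) / (7) = -1.6871
  y = (-9 - (3)·-1.6871 - (-4)·0.9837) / (10) = -0.0004
  z = (-1 - (-3)·-1.6871 - (4)·-0.0004) / (-11) = 0.5509

(-1.6871, -0.0004, 0.5509)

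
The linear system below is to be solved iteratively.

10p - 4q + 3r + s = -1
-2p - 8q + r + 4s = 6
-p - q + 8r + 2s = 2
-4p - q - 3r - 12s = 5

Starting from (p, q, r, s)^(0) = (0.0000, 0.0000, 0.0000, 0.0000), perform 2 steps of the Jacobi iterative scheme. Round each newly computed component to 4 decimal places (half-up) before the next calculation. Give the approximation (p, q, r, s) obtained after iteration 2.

Iteration 1:
  p = (-1 - (-4)·0.0000 - (3)·0.0000 - (1)·0.0000) / (10) = -0.1000
  q = (6 - (-2)·0.0000 - (1)·0.0000 - (4)·0.0000) / (-8) = -0.7500
  r = (2 - (-1)·0.0000 - (-1)·0.0000 - (2)·0.0000) / (8) = 0.2500
  s = (5 - (-4)·0.0000 - (-1)·0.0000 - (-3)·0.0000) / (-12) = -0.4167
Iteration 2:
  p = (-1 - (-4)·-0.7500 - (3)·0.2500 - (1)·-0.4167) / (10) = -0.4333
  q = (6 - (-2)·-0.1000 - (1)·0.2500 - (4)·-0.4167) / (-8) = -0.9021
  r = (2 - (-1)·-0.1000 - (-1)·-0.7500 - (2)·-0.4167) / (8) = 0.2479
  s = (5 - (-4)·-0.1000 - (-1)·-0.7500 - (-3)·0.2500) / (-12) = -0.3833

(-0.4333, -0.9021, 0.2479, -0.3833)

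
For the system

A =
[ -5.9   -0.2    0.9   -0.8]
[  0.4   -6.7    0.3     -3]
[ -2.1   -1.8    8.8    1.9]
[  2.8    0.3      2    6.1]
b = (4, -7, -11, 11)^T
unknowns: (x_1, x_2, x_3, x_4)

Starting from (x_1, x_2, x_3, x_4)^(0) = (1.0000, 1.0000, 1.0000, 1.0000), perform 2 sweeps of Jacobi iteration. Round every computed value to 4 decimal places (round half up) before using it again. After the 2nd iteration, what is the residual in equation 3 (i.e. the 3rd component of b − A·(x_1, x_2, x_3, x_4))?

Iteration 1:
  x_1 = (4 - (-0.2)·1.0000 - (0.9)·1.0000 - (-0.8)·1.0000) / (-5.9) = -0.6949
  x_2 = (-7 - (0.4)·1.0000 - (0.3)·1.0000 - (-3)·1.0000) / (-6.7) = 0.7015
  x_3 = (-11 - (-2.1)·1.0000 - (-1.8)·1.0000 - (1.9)·1.0000) / (8.8) = -1.0227
  x_4 = (11 - (2.8)·1.0000 - (0.3)·1.0000 - (2)·1.0000) / (6.1) = 0.9672
Iteration 2:
  x_1 = (4 - (-0.2)·0.7015 - (0.9)·-1.0227 - (-0.8)·0.9672) / (-5.9) = -0.9889
  x_2 = (-7 - (0.4)·-0.6949 - (0.3)·-1.0227 - (-3)·0.9672) / (-6.7) = 0.5244
  x_3 = (-11 - (-2.1)·-0.6949 - (-1.8)·0.7015 - (1.9)·0.9672) / (8.8) = -1.4812
  x_4 = (11 - (2.8)·-0.6949 - (0.3)·0.7015 - (2)·-1.0227) / (6.1) = 2.4231
Residual b − A·x = (1.5419, 4.6227, -3.7021, 1.7931)

-3.7021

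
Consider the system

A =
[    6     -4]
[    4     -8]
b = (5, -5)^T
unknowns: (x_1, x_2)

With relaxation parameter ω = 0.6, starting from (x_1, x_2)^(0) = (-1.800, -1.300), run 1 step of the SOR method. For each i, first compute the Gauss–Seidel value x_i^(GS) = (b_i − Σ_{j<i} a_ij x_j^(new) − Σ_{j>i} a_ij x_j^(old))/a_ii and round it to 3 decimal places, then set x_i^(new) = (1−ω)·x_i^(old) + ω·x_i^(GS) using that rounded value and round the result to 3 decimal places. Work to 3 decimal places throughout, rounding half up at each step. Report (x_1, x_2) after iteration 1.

(-0.740, -0.367)

Iteration 1:
  x_1: GS value = (5 - (-4)·-1.300) / (6) = -0.033;  x_1 ← (1−ω)·-1.800 + ω·-0.033 = -0.740
  x_2: GS value = (-5 - (4)·-0.740) / (-8) = 0.255;  x_2 ← (1−ω)·-1.300 + ω·0.255 = -0.367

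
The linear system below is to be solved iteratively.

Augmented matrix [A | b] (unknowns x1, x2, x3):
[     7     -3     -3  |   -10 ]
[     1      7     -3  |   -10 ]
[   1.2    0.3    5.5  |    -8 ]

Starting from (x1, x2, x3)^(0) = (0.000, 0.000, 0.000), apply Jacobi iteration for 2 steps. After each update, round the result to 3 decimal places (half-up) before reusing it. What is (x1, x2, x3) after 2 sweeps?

(-2.665, -1.848, -1.065)

Iteration 1:
  x1 = (-10 - (-3)·0.000 - (-3)·0.000) / (7) = -1.429
  x2 = (-10 - (1)·0.000 - (-3)·0.000) / (7) = -1.429
  x3 = (-8 - (1.2)·0.000 - (0.3)·0.000) / (5.5) = -1.455
Iteration 2:
  x1 = (-10 - (-3)·-1.429 - (-3)·-1.455) / (7) = -2.665
  x2 = (-10 - (1)·-1.429 - (-3)·-1.455) / (7) = -1.848
  x3 = (-8 - (1.2)·-1.429 - (0.3)·-1.429) / (5.5) = -1.065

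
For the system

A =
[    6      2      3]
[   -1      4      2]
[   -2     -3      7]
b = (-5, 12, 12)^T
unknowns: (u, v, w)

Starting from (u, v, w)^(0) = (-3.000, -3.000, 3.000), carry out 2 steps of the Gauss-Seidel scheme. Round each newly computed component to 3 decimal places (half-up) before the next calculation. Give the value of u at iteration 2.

Iteration 1:
  u = (-5 - (2)·-3.000 - (3)·3.000) / (6) = -1.333
  v = (12 - (-1)·-1.333 - (2)·3.000) / (4) = 1.167
  w = (12 - (-2)·-1.333 - (-3)·1.167) / (7) = 1.834
Iteration 2:
  u = (-5 - (2)·1.167 - (3)·1.834) / (6) = -2.139
  v = (12 - (-1)·-2.139 - (2)·1.834) / (4) = 1.548
  w = (12 - (-2)·-2.139 - (-3)·1.548) / (7) = 1.767

-2.139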